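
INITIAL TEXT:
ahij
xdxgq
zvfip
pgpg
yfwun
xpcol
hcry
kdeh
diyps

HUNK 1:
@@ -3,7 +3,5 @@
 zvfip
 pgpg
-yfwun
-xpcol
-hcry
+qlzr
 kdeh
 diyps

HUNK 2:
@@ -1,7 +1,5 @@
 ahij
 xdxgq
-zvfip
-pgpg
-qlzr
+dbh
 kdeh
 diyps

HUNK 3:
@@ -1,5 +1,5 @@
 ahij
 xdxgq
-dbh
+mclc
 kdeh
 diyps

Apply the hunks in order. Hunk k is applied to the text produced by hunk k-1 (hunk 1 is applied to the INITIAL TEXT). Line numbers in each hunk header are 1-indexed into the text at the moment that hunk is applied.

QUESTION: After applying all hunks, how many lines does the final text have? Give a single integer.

Answer: 5

Derivation:
Hunk 1: at line 3 remove [yfwun,xpcol,hcry] add [qlzr] -> 7 lines: ahij xdxgq zvfip pgpg qlzr kdeh diyps
Hunk 2: at line 1 remove [zvfip,pgpg,qlzr] add [dbh] -> 5 lines: ahij xdxgq dbh kdeh diyps
Hunk 3: at line 1 remove [dbh] add [mclc] -> 5 lines: ahij xdxgq mclc kdeh diyps
Final line count: 5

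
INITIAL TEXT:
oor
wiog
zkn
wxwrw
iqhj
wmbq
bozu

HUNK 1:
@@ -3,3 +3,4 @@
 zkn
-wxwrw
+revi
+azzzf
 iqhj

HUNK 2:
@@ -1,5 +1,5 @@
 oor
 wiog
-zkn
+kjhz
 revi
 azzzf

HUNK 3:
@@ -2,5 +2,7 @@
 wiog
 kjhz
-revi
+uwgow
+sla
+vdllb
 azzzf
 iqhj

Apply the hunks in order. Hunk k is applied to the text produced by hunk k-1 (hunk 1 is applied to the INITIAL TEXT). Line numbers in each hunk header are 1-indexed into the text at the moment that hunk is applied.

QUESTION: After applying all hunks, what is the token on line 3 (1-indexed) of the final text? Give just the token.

Answer: kjhz

Derivation:
Hunk 1: at line 3 remove [wxwrw] add [revi,azzzf] -> 8 lines: oor wiog zkn revi azzzf iqhj wmbq bozu
Hunk 2: at line 1 remove [zkn] add [kjhz] -> 8 lines: oor wiog kjhz revi azzzf iqhj wmbq bozu
Hunk 3: at line 2 remove [revi] add [uwgow,sla,vdllb] -> 10 lines: oor wiog kjhz uwgow sla vdllb azzzf iqhj wmbq bozu
Final line 3: kjhz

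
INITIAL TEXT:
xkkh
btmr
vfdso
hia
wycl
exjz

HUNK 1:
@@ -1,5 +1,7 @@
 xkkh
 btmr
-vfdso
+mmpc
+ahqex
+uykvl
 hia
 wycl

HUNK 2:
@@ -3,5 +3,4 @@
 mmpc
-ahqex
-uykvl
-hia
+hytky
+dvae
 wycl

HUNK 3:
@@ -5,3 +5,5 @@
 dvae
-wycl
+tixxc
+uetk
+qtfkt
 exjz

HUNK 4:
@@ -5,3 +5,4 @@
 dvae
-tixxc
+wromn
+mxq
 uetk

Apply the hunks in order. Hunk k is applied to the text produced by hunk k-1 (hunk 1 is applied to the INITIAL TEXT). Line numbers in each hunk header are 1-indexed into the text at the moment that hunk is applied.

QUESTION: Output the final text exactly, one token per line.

Hunk 1: at line 1 remove [vfdso] add [mmpc,ahqex,uykvl] -> 8 lines: xkkh btmr mmpc ahqex uykvl hia wycl exjz
Hunk 2: at line 3 remove [ahqex,uykvl,hia] add [hytky,dvae] -> 7 lines: xkkh btmr mmpc hytky dvae wycl exjz
Hunk 3: at line 5 remove [wycl] add [tixxc,uetk,qtfkt] -> 9 lines: xkkh btmr mmpc hytky dvae tixxc uetk qtfkt exjz
Hunk 4: at line 5 remove [tixxc] add [wromn,mxq] -> 10 lines: xkkh btmr mmpc hytky dvae wromn mxq uetk qtfkt exjz

Answer: xkkh
btmr
mmpc
hytky
dvae
wromn
mxq
uetk
qtfkt
exjz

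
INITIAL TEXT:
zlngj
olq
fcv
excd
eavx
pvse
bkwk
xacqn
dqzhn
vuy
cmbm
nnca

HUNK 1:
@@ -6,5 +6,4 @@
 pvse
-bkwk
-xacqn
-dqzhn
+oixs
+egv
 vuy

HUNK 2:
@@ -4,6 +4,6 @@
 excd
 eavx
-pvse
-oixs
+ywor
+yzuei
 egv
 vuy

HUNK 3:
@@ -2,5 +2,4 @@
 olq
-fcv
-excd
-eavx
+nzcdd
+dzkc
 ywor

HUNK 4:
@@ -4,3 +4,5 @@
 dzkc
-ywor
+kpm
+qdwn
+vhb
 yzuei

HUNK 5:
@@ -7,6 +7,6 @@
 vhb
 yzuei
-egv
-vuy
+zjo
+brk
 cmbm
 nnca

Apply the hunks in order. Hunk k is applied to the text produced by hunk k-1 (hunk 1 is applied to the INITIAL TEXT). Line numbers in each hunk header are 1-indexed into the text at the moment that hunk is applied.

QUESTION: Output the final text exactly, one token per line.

Answer: zlngj
olq
nzcdd
dzkc
kpm
qdwn
vhb
yzuei
zjo
brk
cmbm
nnca

Derivation:
Hunk 1: at line 6 remove [bkwk,xacqn,dqzhn] add [oixs,egv] -> 11 lines: zlngj olq fcv excd eavx pvse oixs egv vuy cmbm nnca
Hunk 2: at line 4 remove [pvse,oixs] add [ywor,yzuei] -> 11 lines: zlngj olq fcv excd eavx ywor yzuei egv vuy cmbm nnca
Hunk 3: at line 2 remove [fcv,excd,eavx] add [nzcdd,dzkc] -> 10 lines: zlngj olq nzcdd dzkc ywor yzuei egv vuy cmbm nnca
Hunk 4: at line 4 remove [ywor] add [kpm,qdwn,vhb] -> 12 lines: zlngj olq nzcdd dzkc kpm qdwn vhb yzuei egv vuy cmbm nnca
Hunk 5: at line 7 remove [egv,vuy] add [zjo,brk] -> 12 lines: zlngj olq nzcdd dzkc kpm qdwn vhb yzuei zjo brk cmbm nnca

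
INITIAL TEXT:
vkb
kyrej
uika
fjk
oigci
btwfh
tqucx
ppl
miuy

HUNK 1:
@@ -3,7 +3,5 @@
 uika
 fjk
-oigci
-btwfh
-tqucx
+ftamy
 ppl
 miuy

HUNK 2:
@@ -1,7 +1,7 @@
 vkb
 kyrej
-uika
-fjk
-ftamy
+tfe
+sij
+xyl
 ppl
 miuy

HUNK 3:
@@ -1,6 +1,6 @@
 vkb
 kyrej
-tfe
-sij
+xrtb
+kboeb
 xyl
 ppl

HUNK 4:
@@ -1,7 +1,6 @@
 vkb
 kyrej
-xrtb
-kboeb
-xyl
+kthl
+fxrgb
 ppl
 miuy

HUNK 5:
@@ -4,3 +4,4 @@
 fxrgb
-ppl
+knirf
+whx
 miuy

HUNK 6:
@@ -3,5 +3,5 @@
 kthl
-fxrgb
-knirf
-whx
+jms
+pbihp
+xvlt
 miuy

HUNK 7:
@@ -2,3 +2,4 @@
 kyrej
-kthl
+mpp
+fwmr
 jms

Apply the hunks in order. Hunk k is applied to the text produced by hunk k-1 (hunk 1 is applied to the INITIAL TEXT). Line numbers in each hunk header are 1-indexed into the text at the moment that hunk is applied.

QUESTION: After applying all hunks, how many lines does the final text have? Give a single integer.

Hunk 1: at line 3 remove [oigci,btwfh,tqucx] add [ftamy] -> 7 lines: vkb kyrej uika fjk ftamy ppl miuy
Hunk 2: at line 1 remove [uika,fjk,ftamy] add [tfe,sij,xyl] -> 7 lines: vkb kyrej tfe sij xyl ppl miuy
Hunk 3: at line 1 remove [tfe,sij] add [xrtb,kboeb] -> 7 lines: vkb kyrej xrtb kboeb xyl ppl miuy
Hunk 4: at line 1 remove [xrtb,kboeb,xyl] add [kthl,fxrgb] -> 6 lines: vkb kyrej kthl fxrgb ppl miuy
Hunk 5: at line 4 remove [ppl] add [knirf,whx] -> 7 lines: vkb kyrej kthl fxrgb knirf whx miuy
Hunk 6: at line 3 remove [fxrgb,knirf,whx] add [jms,pbihp,xvlt] -> 7 lines: vkb kyrej kthl jms pbihp xvlt miuy
Hunk 7: at line 2 remove [kthl] add [mpp,fwmr] -> 8 lines: vkb kyrej mpp fwmr jms pbihp xvlt miuy
Final line count: 8

Answer: 8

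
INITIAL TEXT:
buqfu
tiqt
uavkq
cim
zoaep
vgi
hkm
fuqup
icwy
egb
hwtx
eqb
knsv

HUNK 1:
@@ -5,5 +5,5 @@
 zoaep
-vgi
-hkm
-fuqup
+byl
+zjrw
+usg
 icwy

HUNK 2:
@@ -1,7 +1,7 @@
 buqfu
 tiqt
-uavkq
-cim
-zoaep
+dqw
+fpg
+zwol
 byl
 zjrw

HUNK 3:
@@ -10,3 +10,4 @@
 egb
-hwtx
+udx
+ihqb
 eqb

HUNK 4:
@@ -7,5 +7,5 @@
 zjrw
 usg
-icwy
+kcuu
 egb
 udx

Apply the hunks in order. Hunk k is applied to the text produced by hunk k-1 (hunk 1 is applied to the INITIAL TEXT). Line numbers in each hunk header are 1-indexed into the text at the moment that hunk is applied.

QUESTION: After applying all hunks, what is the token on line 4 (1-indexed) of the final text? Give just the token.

Answer: fpg

Derivation:
Hunk 1: at line 5 remove [vgi,hkm,fuqup] add [byl,zjrw,usg] -> 13 lines: buqfu tiqt uavkq cim zoaep byl zjrw usg icwy egb hwtx eqb knsv
Hunk 2: at line 1 remove [uavkq,cim,zoaep] add [dqw,fpg,zwol] -> 13 lines: buqfu tiqt dqw fpg zwol byl zjrw usg icwy egb hwtx eqb knsv
Hunk 3: at line 10 remove [hwtx] add [udx,ihqb] -> 14 lines: buqfu tiqt dqw fpg zwol byl zjrw usg icwy egb udx ihqb eqb knsv
Hunk 4: at line 7 remove [icwy] add [kcuu] -> 14 lines: buqfu tiqt dqw fpg zwol byl zjrw usg kcuu egb udx ihqb eqb knsv
Final line 4: fpg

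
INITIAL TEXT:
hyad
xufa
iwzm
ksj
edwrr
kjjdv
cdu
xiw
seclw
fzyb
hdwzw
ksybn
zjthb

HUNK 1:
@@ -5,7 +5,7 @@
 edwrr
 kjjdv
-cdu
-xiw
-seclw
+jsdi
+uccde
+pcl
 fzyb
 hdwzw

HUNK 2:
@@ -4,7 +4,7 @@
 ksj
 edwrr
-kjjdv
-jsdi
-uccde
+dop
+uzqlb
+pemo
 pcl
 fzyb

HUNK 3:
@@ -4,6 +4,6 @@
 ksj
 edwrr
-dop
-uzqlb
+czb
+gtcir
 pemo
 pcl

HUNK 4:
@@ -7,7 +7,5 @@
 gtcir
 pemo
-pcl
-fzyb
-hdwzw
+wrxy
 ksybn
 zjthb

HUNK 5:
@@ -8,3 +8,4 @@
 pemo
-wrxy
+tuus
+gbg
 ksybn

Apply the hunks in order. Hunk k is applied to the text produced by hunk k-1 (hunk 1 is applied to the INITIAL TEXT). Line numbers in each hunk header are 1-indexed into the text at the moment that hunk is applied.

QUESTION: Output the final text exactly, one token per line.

Hunk 1: at line 5 remove [cdu,xiw,seclw] add [jsdi,uccde,pcl] -> 13 lines: hyad xufa iwzm ksj edwrr kjjdv jsdi uccde pcl fzyb hdwzw ksybn zjthb
Hunk 2: at line 4 remove [kjjdv,jsdi,uccde] add [dop,uzqlb,pemo] -> 13 lines: hyad xufa iwzm ksj edwrr dop uzqlb pemo pcl fzyb hdwzw ksybn zjthb
Hunk 3: at line 4 remove [dop,uzqlb] add [czb,gtcir] -> 13 lines: hyad xufa iwzm ksj edwrr czb gtcir pemo pcl fzyb hdwzw ksybn zjthb
Hunk 4: at line 7 remove [pcl,fzyb,hdwzw] add [wrxy] -> 11 lines: hyad xufa iwzm ksj edwrr czb gtcir pemo wrxy ksybn zjthb
Hunk 5: at line 8 remove [wrxy] add [tuus,gbg] -> 12 lines: hyad xufa iwzm ksj edwrr czb gtcir pemo tuus gbg ksybn zjthb

Answer: hyad
xufa
iwzm
ksj
edwrr
czb
gtcir
pemo
tuus
gbg
ksybn
zjthb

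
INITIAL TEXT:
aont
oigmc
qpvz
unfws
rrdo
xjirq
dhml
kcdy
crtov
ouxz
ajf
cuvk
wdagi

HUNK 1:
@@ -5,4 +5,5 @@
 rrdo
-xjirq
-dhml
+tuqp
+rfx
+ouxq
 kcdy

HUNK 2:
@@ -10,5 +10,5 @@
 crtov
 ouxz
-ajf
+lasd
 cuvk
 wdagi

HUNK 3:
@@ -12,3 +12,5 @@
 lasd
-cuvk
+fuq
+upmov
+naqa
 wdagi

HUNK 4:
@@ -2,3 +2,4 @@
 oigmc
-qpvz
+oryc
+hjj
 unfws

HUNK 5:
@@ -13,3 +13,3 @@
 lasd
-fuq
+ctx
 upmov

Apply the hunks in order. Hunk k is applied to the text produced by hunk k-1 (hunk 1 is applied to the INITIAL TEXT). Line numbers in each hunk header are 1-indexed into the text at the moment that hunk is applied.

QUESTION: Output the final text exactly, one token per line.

Hunk 1: at line 5 remove [xjirq,dhml] add [tuqp,rfx,ouxq] -> 14 lines: aont oigmc qpvz unfws rrdo tuqp rfx ouxq kcdy crtov ouxz ajf cuvk wdagi
Hunk 2: at line 10 remove [ajf] add [lasd] -> 14 lines: aont oigmc qpvz unfws rrdo tuqp rfx ouxq kcdy crtov ouxz lasd cuvk wdagi
Hunk 3: at line 12 remove [cuvk] add [fuq,upmov,naqa] -> 16 lines: aont oigmc qpvz unfws rrdo tuqp rfx ouxq kcdy crtov ouxz lasd fuq upmov naqa wdagi
Hunk 4: at line 2 remove [qpvz] add [oryc,hjj] -> 17 lines: aont oigmc oryc hjj unfws rrdo tuqp rfx ouxq kcdy crtov ouxz lasd fuq upmov naqa wdagi
Hunk 5: at line 13 remove [fuq] add [ctx] -> 17 lines: aont oigmc oryc hjj unfws rrdo tuqp rfx ouxq kcdy crtov ouxz lasd ctx upmov naqa wdagi

Answer: aont
oigmc
oryc
hjj
unfws
rrdo
tuqp
rfx
ouxq
kcdy
crtov
ouxz
lasd
ctx
upmov
naqa
wdagi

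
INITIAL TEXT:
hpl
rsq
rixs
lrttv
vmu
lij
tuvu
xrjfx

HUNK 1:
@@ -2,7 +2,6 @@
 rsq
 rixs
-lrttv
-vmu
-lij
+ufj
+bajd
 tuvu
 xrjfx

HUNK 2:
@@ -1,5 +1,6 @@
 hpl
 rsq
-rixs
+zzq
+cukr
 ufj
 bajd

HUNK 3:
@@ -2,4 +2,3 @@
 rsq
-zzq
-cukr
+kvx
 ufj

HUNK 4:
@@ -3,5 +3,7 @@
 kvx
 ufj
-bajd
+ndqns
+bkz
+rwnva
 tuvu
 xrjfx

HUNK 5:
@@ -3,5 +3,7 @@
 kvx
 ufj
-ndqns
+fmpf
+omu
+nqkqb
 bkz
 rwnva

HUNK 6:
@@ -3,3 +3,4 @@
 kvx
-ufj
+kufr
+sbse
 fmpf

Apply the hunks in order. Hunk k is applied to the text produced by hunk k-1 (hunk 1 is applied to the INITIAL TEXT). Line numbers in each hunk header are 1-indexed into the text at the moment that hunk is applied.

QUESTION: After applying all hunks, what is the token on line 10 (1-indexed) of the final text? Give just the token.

Hunk 1: at line 2 remove [lrttv,vmu,lij] add [ufj,bajd] -> 7 lines: hpl rsq rixs ufj bajd tuvu xrjfx
Hunk 2: at line 1 remove [rixs] add [zzq,cukr] -> 8 lines: hpl rsq zzq cukr ufj bajd tuvu xrjfx
Hunk 3: at line 2 remove [zzq,cukr] add [kvx] -> 7 lines: hpl rsq kvx ufj bajd tuvu xrjfx
Hunk 4: at line 3 remove [bajd] add [ndqns,bkz,rwnva] -> 9 lines: hpl rsq kvx ufj ndqns bkz rwnva tuvu xrjfx
Hunk 5: at line 3 remove [ndqns] add [fmpf,omu,nqkqb] -> 11 lines: hpl rsq kvx ufj fmpf omu nqkqb bkz rwnva tuvu xrjfx
Hunk 6: at line 3 remove [ufj] add [kufr,sbse] -> 12 lines: hpl rsq kvx kufr sbse fmpf omu nqkqb bkz rwnva tuvu xrjfx
Final line 10: rwnva

Answer: rwnva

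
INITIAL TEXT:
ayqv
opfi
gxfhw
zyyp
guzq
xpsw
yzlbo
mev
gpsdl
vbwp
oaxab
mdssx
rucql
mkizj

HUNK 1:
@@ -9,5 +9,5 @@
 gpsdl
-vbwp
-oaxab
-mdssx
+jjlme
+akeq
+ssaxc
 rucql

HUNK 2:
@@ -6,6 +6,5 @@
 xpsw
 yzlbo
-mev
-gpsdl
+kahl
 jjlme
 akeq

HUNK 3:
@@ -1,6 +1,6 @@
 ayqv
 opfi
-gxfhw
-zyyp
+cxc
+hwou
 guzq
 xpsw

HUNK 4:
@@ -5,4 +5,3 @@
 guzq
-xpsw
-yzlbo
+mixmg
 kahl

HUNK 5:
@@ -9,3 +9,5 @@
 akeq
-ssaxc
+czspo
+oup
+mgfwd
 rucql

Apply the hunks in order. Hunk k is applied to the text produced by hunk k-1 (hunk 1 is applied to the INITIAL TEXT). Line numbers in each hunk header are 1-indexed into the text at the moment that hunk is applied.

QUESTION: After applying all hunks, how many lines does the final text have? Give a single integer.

Hunk 1: at line 9 remove [vbwp,oaxab,mdssx] add [jjlme,akeq,ssaxc] -> 14 lines: ayqv opfi gxfhw zyyp guzq xpsw yzlbo mev gpsdl jjlme akeq ssaxc rucql mkizj
Hunk 2: at line 6 remove [mev,gpsdl] add [kahl] -> 13 lines: ayqv opfi gxfhw zyyp guzq xpsw yzlbo kahl jjlme akeq ssaxc rucql mkizj
Hunk 3: at line 1 remove [gxfhw,zyyp] add [cxc,hwou] -> 13 lines: ayqv opfi cxc hwou guzq xpsw yzlbo kahl jjlme akeq ssaxc rucql mkizj
Hunk 4: at line 5 remove [xpsw,yzlbo] add [mixmg] -> 12 lines: ayqv opfi cxc hwou guzq mixmg kahl jjlme akeq ssaxc rucql mkizj
Hunk 5: at line 9 remove [ssaxc] add [czspo,oup,mgfwd] -> 14 lines: ayqv opfi cxc hwou guzq mixmg kahl jjlme akeq czspo oup mgfwd rucql mkizj
Final line count: 14

Answer: 14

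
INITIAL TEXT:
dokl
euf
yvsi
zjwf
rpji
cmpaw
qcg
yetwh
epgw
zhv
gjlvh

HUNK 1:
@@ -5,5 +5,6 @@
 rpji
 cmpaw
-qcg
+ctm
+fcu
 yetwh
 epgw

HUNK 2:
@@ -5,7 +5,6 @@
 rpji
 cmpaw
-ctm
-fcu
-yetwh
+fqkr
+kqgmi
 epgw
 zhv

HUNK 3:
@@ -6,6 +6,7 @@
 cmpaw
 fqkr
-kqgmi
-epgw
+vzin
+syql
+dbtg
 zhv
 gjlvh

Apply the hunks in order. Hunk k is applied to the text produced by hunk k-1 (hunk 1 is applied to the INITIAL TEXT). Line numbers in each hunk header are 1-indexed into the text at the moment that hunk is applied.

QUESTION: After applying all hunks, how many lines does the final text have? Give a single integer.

Hunk 1: at line 5 remove [qcg] add [ctm,fcu] -> 12 lines: dokl euf yvsi zjwf rpji cmpaw ctm fcu yetwh epgw zhv gjlvh
Hunk 2: at line 5 remove [ctm,fcu,yetwh] add [fqkr,kqgmi] -> 11 lines: dokl euf yvsi zjwf rpji cmpaw fqkr kqgmi epgw zhv gjlvh
Hunk 3: at line 6 remove [kqgmi,epgw] add [vzin,syql,dbtg] -> 12 lines: dokl euf yvsi zjwf rpji cmpaw fqkr vzin syql dbtg zhv gjlvh
Final line count: 12

Answer: 12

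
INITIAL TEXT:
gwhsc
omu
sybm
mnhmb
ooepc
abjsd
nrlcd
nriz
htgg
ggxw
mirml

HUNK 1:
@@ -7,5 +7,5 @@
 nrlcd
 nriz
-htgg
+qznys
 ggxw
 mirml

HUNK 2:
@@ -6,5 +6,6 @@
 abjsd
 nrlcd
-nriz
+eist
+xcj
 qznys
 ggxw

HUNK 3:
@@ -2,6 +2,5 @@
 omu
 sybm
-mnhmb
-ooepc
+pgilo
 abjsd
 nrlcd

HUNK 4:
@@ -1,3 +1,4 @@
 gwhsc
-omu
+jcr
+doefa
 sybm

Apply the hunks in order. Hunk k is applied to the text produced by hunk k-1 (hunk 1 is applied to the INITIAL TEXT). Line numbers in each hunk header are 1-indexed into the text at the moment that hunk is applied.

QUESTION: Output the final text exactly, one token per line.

Hunk 1: at line 7 remove [htgg] add [qznys] -> 11 lines: gwhsc omu sybm mnhmb ooepc abjsd nrlcd nriz qznys ggxw mirml
Hunk 2: at line 6 remove [nriz] add [eist,xcj] -> 12 lines: gwhsc omu sybm mnhmb ooepc abjsd nrlcd eist xcj qznys ggxw mirml
Hunk 3: at line 2 remove [mnhmb,ooepc] add [pgilo] -> 11 lines: gwhsc omu sybm pgilo abjsd nrlcd eist xcj qznys ggxw mirml
Hunk 4: at line 1 remove [omu] add [jcr,doefa] -> 12 lines: gwhsc jcr doefa sybm pgilo abjsd nrlcd eist xcj qznys ggxw mirml

Answer: gwhsc
jcr
doefa
sybm
pgilo
abjsd
nrlcd
eist
xcj
qznys
ggxw
mirml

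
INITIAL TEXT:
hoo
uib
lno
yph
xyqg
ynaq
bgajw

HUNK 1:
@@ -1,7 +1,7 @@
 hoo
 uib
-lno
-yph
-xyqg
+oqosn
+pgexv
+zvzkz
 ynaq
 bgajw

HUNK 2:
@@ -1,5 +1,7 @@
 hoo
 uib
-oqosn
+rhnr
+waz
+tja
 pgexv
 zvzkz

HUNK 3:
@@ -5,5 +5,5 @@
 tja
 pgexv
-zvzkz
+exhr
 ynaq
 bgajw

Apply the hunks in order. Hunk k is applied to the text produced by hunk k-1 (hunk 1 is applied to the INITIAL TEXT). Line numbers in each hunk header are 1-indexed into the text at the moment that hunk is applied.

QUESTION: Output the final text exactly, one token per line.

Hunk 1: at line 1 remove [lno,yph,xyqg] add [oqosn,pgexv,zvzkz] -> 7 lines: hoo uib oqosn pgexv zvzkz ynaq bgajw
Hunk 2: at line 1 remove [oqosn] add [rhnr,waz,tja] -> 9 lines: hoo uib rhnr waz tja pgexv zvzkz ynaq bgajw
Hunk 3: at line 5 remove [zvzkz] add [exhr] -> 9 lines: hoo uib rhnr waz tja pgexv exhr ynaq bgajw

Answer: hoo
uib
rhnr
waz
tja
pgexv
exhr
ynaq
bgajw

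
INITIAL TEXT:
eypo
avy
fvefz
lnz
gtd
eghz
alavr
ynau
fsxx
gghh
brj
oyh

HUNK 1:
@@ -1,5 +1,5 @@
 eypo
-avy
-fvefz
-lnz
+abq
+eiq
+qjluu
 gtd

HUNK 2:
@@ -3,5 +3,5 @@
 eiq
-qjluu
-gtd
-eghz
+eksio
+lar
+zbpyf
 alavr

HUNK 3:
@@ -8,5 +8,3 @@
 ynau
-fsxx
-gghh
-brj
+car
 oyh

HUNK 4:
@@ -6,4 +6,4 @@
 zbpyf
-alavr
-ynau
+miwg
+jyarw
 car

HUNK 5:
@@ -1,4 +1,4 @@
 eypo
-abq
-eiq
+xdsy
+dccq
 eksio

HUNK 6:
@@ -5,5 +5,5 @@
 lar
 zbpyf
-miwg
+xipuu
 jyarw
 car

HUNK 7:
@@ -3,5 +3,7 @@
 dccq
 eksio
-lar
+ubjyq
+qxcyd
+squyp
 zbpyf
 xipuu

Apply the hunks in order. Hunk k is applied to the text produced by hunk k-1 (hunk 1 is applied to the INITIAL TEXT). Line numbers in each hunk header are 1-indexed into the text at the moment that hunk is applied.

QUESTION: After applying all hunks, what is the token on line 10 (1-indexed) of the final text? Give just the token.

Answer: jyarw

Derivation:
Hunk 1: at line 1 remove [avy,fvefz,lnz] add [abq,eiq,qjluu] -> 12 lines: eypo abq eiq qjluu gtd eghz alavr ynau fsxx gghh brj oyh
Hunk 2: at line 3 remove [qjluu,gtd,eghz] add [eksio,lar,zbpyf] -> 12 lines: eypo abq eiq eksio lar zbpyf alavr ynau fsxx gghh brj oyh
Hunk 3: at line 8 remove [fsxx,gghh,brj] add [car] -> 10 lines: eypo abq eiq eksio lar zbpyf alavr ynau car oyh
Hunk 4: at line 6 remove [alavr,ynau] add [miwg,jyarw] -> 10 lines: eypo abq eiq eksio lar zbpyf miwg jyarw car oyh
Hunk 5: at line 1 remove [abq,eiq] add [xdsy,dccq] -> 10 lines: eypo xdsy dccq eksio lar zbpyf miwg jyarw car oyh
Hunk 6: at line 5 remove [miwg] add [xipuu] -> 10 lines: eypo xdsy dccq eksio lar zbpyf xipuu jyarw car oyh
Hunk 7: at line 3 remove [lar] add [ubjyq,qxcyd,squyp] -> 12 lines: eypo xdsy dccq eksio ubjyq qxcyd squyp zbpyf xipuu jyarw car oyh
Final line 10: jyarw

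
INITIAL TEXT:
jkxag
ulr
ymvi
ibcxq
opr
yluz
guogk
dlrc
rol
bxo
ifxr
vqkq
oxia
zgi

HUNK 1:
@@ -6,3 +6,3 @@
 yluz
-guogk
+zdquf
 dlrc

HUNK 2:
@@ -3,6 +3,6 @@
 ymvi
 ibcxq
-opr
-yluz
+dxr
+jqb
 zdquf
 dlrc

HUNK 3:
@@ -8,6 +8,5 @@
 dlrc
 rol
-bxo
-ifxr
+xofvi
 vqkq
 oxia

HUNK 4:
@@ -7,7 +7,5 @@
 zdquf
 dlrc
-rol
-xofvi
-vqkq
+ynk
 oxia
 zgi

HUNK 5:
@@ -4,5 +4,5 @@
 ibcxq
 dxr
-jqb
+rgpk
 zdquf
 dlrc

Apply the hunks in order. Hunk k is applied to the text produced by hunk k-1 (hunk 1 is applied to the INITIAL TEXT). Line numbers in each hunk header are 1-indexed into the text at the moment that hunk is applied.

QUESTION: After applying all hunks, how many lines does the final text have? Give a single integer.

Answer: 11

Derivation:
Hunk 1: at line 6 remove [guogk] add [zdquf] -> 14 lines: jkxag ulr ymvi ibcxq opr yluz zdquf dlrc rol bxo ifxr vqkq oxia zgi
Hunk 2: at line 3 remove [opr,yluz] add [dxr,jqb] -> 14 lines: jkxag ulr ymvi ibcxq dxr jqb zdquf dlrc rol bxo ifxr vqkq oxia zgi
Hunk 3: at line 8 remove [bxo,ifxr] add [xofvi] -> 13 lines: jkxag ulr ymvi ibcxq dxr jqb zdquf dlrc rol xofvi vqkq oxia zgi
Hunk 4: at line 7 remove [rol,xofvi,vqkq] add [ynk] -> 11 lines: jkxag ulr ymvi ibcxq dxr jqb zdquf dlrc ynk oxia zgi
Hunk 5: at line 4 remove [jqb] add [rgpk] -> 11 lines: jkxag ulr ymvi ibcxq dxr rgpk zdquf dlrc ynk oxia zgi
Final line count: 11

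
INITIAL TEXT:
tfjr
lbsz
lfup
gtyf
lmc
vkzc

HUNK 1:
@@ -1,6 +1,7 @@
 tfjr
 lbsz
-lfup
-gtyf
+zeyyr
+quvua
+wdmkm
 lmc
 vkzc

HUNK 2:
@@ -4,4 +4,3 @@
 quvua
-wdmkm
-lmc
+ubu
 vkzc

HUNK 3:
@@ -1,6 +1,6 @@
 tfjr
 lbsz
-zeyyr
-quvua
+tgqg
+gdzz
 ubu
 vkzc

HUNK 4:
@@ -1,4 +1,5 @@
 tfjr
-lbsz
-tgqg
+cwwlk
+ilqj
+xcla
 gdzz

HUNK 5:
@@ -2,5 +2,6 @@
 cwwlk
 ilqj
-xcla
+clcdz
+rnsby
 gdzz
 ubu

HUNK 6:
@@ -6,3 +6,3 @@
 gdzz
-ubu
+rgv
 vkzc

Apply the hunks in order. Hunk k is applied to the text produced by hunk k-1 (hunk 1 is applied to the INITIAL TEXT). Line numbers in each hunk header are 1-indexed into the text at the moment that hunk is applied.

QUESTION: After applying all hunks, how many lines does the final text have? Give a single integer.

Answer: 8

Derivation:
Hunk 1: at line 1 remove [lfup,gtyf] add [zeyyr,quvua,wdmkm] -> 7 lines: tfjr lbsz zeyyr quvua wdmkm lmc vkzc
Hunk 2: at line 4 remove [wdmkm,lmc] add [ubu] -> 6 lines: tfjr lbsz zeyyr quvua ubu vkzc
Hunk 3: at line 1 remove [zeyyr,quvua] add [tgqg,gdzz] -> 6 lines: tfjr lbsz tgqg gdzz ubu vkzc
Hunk 4: at line 1 remove [lbsz,tgqg] add [cwwlk,ilqj,xcla] -> 7 lines: tfjr cwwlk ilqj xcla gdzz ubu vkzc
Hunk 5: at line 2 remove [xcla] add [clcdz,rnsby] -> 8 lines: tfjr cwwlk ilqj clcdz rnsby gdzz ubu vkzc
Hunk 6: at line 6 remove [ubu] add [rgv] -> 8 lines: tfjr cwwlk ilqj clcdz rnsby gdzz rgv vkzc
Final line count: 8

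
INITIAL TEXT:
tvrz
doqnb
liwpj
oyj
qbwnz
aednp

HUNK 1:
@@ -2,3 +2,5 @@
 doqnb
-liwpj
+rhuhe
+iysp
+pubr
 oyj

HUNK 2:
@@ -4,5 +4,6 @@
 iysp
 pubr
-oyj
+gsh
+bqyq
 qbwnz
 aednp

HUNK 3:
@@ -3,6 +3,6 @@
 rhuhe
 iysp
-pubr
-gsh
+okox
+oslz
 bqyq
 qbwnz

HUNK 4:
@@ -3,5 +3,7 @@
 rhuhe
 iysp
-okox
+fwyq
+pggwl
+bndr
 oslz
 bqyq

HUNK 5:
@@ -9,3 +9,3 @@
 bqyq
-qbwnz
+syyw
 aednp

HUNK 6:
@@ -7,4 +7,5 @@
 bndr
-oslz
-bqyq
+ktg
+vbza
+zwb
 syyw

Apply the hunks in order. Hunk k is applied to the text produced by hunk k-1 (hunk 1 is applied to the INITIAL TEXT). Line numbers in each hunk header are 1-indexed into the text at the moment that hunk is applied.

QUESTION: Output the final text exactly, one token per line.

Answer: tvrz
doqnb
rhuhe
iysp
fwyq
pggwl
bndr
ktg
vbza
zwb
syyw
aednp

Derivation:
Hunk 1: at line 2 remove [liwpj] add [rhuhe,iysp,pubr] -> 8 lines: tvrz doqnb rhuhe iysp pubr oyj qbwnz aednp
Hunk 2: at line 4 remove [oyj] add [gsh,bqyq] -> 9 lines: tvrz doqnb rhuhe iysp pubr gsh bqyq qbwnz aednp
Hunk 3: at line 3 remove [pubr,gsh] add [okox,oslz] -> 9 lines: tvrz doqnb rhuhe iysp okox oslz bqyq qbwnz aednp
Hunk 4: at line 3 remove [okox] add [fwyq,pggwl,bndr] -> 11 lines: tvrz doqnb rhuhe iysp fwyq pggwl bndr oslz bqyq qbwnz aednp
Hunk 5: at line 9 remove [qbwnz] add [syyw] -> 11 lines: tvrz doqnb rhuhe iysp fwyq pggwl bndr oslz bqyq syyw aednp
Hunk 6: at line 7 remove [oslz,bqyq] add [ktg,vbza,zwb] -> 12 lines: tvrz doqnb rhuhe iysp fwyq pggwl bndr ktg vbza zwb syyw aednp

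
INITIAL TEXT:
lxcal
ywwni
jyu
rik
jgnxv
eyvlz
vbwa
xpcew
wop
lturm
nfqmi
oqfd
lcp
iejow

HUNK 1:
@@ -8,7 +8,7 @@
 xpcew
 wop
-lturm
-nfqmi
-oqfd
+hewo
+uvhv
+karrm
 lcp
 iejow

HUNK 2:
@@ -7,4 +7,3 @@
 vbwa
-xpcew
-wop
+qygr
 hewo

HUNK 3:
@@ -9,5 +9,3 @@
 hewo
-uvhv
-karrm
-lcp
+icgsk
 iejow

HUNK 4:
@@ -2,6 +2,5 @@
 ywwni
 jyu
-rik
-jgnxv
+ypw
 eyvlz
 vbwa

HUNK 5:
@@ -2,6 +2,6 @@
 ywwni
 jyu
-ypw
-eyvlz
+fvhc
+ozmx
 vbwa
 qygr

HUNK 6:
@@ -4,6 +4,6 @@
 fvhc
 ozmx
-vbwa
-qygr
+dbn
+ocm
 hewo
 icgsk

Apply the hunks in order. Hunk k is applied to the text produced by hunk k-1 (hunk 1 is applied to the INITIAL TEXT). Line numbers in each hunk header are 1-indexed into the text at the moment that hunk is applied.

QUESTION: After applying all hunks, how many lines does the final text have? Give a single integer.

Answer: 10

Derivation:
Hunk 1: at line 8 remove [lturm,nfqmi,oqfd] add [hewo,uvhv,karrm] -> 14 lines: lxcal ywwni jyu rik jgnxv eyvlz vbwa xpcew wop hewo uvhv karrm lcp iejow
Hunk 2: at line 7 remove [xpcew,wop] add [qygr] -> 13 lines: lxcal ywwni jyu rik jgnxv eyvlz vbwa qygr hewo uvhv karrm lcp iejow
Hunk 3: at line 9 remove [uvhv,karrm,lcp] add [icgsk] -> 11 lines: lxcal ywwni jyu rik jgnxv eyvlz vbwa qygr hewo icgsk iejow
Hunk 4: at line 2 remove [rik,jgnxv] add [ypw] -> 10 lines: lxcal ywwni jyu ypw eyvlz vbwa qygr hewo icgsk iejow
Hunk 5: at line 2 remove [ypw,eyvlz] add [fvhc,ozmx] -> 10 lines: lxcal ywwni jyu fvhc ozmx vbwa qygr hewo icgsk iejow
Hunk 6: at line 4 remove [vbwa,qygr] add [dbn,ocm] -> 10 lines: lxcal ywwni jyu fvhc ozmx dbn ocm hewo icgsk iejow
Final line count: 10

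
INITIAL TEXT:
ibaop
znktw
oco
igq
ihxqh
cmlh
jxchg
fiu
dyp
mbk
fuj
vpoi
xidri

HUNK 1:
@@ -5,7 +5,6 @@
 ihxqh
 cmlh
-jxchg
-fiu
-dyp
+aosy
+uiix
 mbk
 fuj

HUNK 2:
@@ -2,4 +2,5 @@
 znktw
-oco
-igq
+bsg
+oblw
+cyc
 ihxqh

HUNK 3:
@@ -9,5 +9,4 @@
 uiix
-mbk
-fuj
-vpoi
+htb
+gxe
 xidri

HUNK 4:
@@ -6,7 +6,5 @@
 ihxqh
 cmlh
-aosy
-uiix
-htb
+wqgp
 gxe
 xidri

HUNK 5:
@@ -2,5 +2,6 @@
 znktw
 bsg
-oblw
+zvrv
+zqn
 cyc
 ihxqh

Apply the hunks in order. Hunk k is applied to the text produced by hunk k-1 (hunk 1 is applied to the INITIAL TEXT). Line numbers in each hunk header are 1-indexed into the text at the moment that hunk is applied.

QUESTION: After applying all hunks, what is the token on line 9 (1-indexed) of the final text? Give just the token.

Hunk 1: at line 5 remove [jxchg,fiu,dyp] add [aosy,uiix] -> 12 lines: ibaop znktw oco igq ihxqh cmlh aosy uiix mbk fuj vpoi xidri
Hunk 2: at line 2 remove [oco,igq] add [bsg,oblw,cyc] -> 13 lines: ibaop znktw bsg oblw cyc ihxqh cmlh aosy uiix mbk fuj vpoi xidri
Hunk 3: at line 9 remove [mbk,fuj,vpoi] add [htb,gxe] -> 12 lines: ibaop znktw bsg oblw cyc ihxqh cmlh aosy uiix htb gxe xidri
Hunk 4: at line 6 remove [aosy,uiix,htb] add [wqgp] -> 10 lines: ibaop znktw bsg oblw cyc ihxqh cmlh wqgp gxe xidri
Hunk 5: at line 2 remove [oblw] add [zvrv,zqn] -> 11 lines: ibaop znktw bsg zvrv zqn cyc ihxqh cmlh wqgp gxe xidri
Final line 9: wqgp

Answer: wqgp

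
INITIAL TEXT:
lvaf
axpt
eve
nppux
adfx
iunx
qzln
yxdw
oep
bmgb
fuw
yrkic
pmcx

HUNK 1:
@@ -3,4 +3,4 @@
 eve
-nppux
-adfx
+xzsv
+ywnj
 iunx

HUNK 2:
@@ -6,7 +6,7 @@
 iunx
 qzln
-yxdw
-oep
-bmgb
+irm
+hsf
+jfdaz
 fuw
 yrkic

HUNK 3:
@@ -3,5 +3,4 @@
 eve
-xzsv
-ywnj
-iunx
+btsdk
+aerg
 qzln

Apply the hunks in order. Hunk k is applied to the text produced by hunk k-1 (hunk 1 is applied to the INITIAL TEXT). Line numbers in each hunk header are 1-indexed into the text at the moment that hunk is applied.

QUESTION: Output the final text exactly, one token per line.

Answer: lvaf
axpt
eve
btsdk
aerg
qzln
irm
hsf
jfdaz
fuw
yrkic
pmcx

Derivation:
Hunk 1: at line 3 remove [nppux,adfx] add [xzsv,ywnj] -> 13 lines: lvaf axpt eve xzsv ywnj iunx qzln yxdw oep bmgb fuw yrkic pmcx
Hunk 2: at line 6 remove [yxdw,oep,bmgb] add [irm,hsf,jfdaz] -> 13 lines: lvaf axpt eve xzsv ywnj iunx qzln irm hsf jfdaz fuw yrkic pmcx
Hunk 3: at line 3 remove [xzsv,ywnj,iunx] add [btsdk,aerg] -> 12 lines: lvaf axpt eve btsdk aerg qzln irm hsf jfdaz fuw yrkic pmcx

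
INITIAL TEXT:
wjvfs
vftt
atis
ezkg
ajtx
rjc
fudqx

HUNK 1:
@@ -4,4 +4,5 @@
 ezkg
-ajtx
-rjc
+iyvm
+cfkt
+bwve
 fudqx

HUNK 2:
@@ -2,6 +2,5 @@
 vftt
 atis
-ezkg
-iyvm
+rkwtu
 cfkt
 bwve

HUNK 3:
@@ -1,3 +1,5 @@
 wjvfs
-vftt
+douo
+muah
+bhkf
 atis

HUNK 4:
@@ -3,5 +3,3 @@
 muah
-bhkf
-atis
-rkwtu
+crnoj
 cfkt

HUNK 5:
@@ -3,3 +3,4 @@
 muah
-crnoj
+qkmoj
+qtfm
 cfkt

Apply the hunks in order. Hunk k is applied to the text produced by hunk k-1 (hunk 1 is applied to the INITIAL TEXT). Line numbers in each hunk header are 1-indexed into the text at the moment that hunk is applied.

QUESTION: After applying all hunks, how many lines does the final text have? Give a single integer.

Hunk 1: at line 4 remove [ajtx,rjc] add [iyvm,cfkt,bwve] -> 8 lines: wjvfs vftt atis ezkg iyvm cfkt bwve fudqx
Hunk 2: at line 2 remove [ezkg,iyvm] add [rkwtu] -> 7 lines: wjvfs vftt atis rkwtu cfkt bwve fudqx
Hunk 3: at line 1 remove [vftt] add [douo,muah,bhkf] -> 9 lines: wjvfs douo muah bhkf atis rkwtu cfkt bwve fudqx
Hunk 4: at line 3 remove [bhkf,atis,rkwtu] add [crnoj] -> 7 lines: wjvfs douo muah crnoj cfkt bwve fudqx
Hunk 5: at line 3 remove [crnoj] add [qkmoj,qtfm] -> 8 lines: wjvfs douo muah qkmoj qtfm cfkt bwve fudqx
Final line count: 8

Answer: 8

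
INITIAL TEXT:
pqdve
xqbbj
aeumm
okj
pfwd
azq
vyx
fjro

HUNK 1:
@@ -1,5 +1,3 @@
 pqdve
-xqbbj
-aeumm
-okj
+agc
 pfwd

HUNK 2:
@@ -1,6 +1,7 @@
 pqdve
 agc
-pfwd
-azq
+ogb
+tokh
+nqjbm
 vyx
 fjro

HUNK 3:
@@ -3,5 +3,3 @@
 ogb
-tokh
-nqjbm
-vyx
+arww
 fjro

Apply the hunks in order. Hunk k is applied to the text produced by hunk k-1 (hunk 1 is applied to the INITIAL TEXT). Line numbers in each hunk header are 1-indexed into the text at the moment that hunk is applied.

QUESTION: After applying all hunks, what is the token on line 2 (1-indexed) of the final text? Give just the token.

Answer: agc

Derivation:
Hunk 1: at line 1 remove [xqbbj,aeumm,okj] add [agc] -> 6 lines: pqdve agc pfwd azq vyx fjro
Hunk 2: at line 1 remove [pfwd,azq] add [ogb,tokh,nqjbm] -> 7 lines: pqdve agc ogb tokh nqjbm vyx fjro
Hunk 3: at line 3 remove [tokh,nqjbm,vyx] add [arww] -> 5 lines: pqdve agc ogb arww fjro
Final line 2: agc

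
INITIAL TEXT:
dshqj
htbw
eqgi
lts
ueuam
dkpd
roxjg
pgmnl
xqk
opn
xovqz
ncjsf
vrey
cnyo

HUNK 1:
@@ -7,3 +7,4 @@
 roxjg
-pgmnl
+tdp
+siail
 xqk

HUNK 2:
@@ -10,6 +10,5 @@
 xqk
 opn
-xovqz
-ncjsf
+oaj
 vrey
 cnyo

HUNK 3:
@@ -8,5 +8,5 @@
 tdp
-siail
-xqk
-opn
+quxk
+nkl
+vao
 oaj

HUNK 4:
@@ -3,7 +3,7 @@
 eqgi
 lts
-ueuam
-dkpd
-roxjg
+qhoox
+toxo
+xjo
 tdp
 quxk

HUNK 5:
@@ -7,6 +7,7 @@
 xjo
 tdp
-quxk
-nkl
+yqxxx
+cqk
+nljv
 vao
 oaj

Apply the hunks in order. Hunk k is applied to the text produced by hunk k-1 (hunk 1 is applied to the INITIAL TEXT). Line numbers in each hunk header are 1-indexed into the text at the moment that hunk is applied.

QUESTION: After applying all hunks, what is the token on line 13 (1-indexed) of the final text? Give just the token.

Answer: oaj

Derivation:
Hunk 1: at line 7 remove [pgmnl] add [tdp,siail] -> 15 lines: dshqj htbw eqgi lts ueuam dkpd roxjg tdp siail xqk opn xovqz ncjsf vrey cnyo
Hunk 2: at line 10 remove [xovqz,ncjsf] add [oaj] -> 14 lines: dshqj htbw eqgi lts ueuam dkpd roxjg tdp siail xqk opn oaj vrey cnyo
Hunk 3: at line 8 remove [siail,xqk,opn] add [quxk,nkl,vao] -> 14 lines: dshqj htbw eqgi lts ueuam dkpd roxjg tdp quxk nkl vao oaj vrey cnyo
Hunk 4: at line 3 remove [ueuam,dkpd,roxjg] add [qhoox,toxo,xjo] -> 14 lines: dshqj htbw eqgi lts qhoox toxo xjo tdp quxk nkl vao oaj vrey cnyo
Hunk 5: at line 7 remove [quxk,nkl] add [yqxxx,cqk,nljv] -> 15 lines: dshqj htbw eqgi lts qhoox toxo xjo tdp yqxxx cqk nljv vao oaj vrey cnyo
Final line 13: oaj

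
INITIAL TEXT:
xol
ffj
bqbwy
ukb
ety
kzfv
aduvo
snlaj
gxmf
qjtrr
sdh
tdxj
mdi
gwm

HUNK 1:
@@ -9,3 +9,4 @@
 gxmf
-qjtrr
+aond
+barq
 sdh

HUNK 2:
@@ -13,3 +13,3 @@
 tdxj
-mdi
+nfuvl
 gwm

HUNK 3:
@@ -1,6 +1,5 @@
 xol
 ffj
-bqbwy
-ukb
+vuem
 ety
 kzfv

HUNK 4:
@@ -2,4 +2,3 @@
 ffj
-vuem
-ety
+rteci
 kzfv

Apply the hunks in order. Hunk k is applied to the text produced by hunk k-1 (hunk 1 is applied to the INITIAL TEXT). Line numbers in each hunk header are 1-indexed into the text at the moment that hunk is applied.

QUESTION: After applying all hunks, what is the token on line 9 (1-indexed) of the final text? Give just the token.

Answer: barq

Derivation:
Hunk 1: at line 9 remove [qjtrr] add [aond,barq] -> 15 lines: xol ffj bqbwy ukb ety kzfv aduvo snlaj gxmf aond barq sdh tdxj mdi gwm
Hunk 2: at line 13 remove [mdi] add [nfuvl] -> 15 lines: xol ffj bqbwy ukb ety kzfv aduvo snlaj gxmf aond barq sdh tdxj nfuvl gwm
Hunk 3: at line 1 remove [bqbwy,ukb] add [vuem] -> 14 lines: xol ffj vuem ety kzfv aduvo snlaj gxmf aond barq sdh tdxj nfuvl gwm
Hunk 4: at line 2 remove [vuem,ety] add [rteci] -> 13 lines: xol ffj rteci kzfv aduvo snlaj gxmf aond barq sdh tdxj nfuvl gwm
Final line 9: barq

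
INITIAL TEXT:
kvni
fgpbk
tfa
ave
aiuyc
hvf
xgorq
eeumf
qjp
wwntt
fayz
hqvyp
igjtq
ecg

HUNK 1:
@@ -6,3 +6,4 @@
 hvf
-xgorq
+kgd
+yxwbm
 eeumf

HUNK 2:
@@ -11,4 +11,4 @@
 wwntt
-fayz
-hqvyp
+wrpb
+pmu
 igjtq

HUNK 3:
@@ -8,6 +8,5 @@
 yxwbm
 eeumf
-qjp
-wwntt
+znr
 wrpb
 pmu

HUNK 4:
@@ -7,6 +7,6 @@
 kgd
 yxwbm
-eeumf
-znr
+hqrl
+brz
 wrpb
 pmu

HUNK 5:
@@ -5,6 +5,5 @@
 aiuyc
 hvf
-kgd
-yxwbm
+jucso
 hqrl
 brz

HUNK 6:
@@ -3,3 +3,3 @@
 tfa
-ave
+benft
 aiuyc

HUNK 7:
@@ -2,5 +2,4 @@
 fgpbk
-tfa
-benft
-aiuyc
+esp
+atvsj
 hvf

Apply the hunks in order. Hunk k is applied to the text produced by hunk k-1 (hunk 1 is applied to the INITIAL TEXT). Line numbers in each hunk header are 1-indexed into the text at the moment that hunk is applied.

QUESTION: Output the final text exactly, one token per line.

Hunk 1: at line 6 remove [xgorq] add [kgd,yxwbm] -> 15 lines: kvni fgpbk tfa ave aiuyc hvf kgd yxwbm eeumf qjp wwntt fayz hqvyp igjtq ecg
Hunk 2: at line 11 remove [fayz,hqvyp] add [wrpb,pmu] -> 15 lines: kvni fgpbk tfa ave aiuyc hvf kgd yxwbm eeumf qjp wwntt wrpb pmu igjtq ecg
Hunk 3: at line 8 remove [qjp,wwntt] add [znr] -> 14 lines: kvni fgpbk tfa ave aiuyc hvf kgd yxwbm eeumf znr wrpb pmu igjtq ecg
Hunk 4: at line 7 remove [eeumf,znr] add [hqrl,brz] -> 14 lines: kvni fgpbk tfa ave aiuyc hvf kgd yxwbm hqrl brz wrpb pmu igjtq ecg
Hunk 5: at line 5 remove [kgd,yxwbm] add [jucso] -> 13 lines: kvni fgpbk tfa ave aiuyc hvf jucso hqrl brz wrpb pmu igjtq ecg
Hunk 6: at line 3 remove [ave] add [benft] -> 13 lines: kvni fgpbk tfa benft aiuyc hvf jucso hqrl brz wrpb pmu igjtq ecg
Hunk 7: at line 2 remove [tfa,benft,aiuyc] add [esp,atvsj] -> 12 lines: kvni fgpbk esp atvsj hvf jucso hqrl brz wrpb pmu igjtq ecg

Answer: kvni
fgpbk
esp
atvsj
hvf
jucso
hqrl
brz
wrpb
pmu
igjtq
ecg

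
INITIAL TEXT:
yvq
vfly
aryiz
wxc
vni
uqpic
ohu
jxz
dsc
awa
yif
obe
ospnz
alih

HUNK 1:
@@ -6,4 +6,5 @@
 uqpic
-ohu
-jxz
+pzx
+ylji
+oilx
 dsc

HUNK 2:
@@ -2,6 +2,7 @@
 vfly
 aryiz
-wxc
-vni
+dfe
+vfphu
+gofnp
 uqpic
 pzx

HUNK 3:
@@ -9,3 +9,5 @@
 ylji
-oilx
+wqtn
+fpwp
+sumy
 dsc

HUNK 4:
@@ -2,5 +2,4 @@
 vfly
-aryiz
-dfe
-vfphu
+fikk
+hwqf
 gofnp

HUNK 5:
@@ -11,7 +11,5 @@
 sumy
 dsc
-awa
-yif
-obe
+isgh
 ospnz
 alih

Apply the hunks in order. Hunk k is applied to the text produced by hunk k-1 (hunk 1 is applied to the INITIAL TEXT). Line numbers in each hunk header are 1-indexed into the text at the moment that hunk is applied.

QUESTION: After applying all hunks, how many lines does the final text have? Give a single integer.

Hunk 1: at line 6 remove [ohu,jxz] add [pzx,ylji,oilx] -> 15 lines: yvq vfly aryiz wxc vni uqpic pzx ylji oilx dsc awa yif obe ospnz alih
Hunk 2: at line 2 remove [wxc,vni] add [dfe,vfphu,gofnp] -> 16 lines: yvq vfly aryiz dfe vfphu gofnp uqpic pzx ylji oilx dsc awa yif obe ospnz alih
Hunk 3: at line 9 remove [oilx] add [wqtn,fpwp,sumy] -> 18 lines: yvq vfly aryiz dfe vfphu gofnp uqpic pzx ylji wqtn fpwp sumy dsc awa yif obe ospnz alih
Hunk 4: at line 2 remove [aryiz,dfe,vfphu] add [fikk,hwqf] -> 17 lines: yvq vfly fikk hwqf gofnp uqpic pzx ylji wqtn fpwp sumy dsc awa yif obe ospnz alih
Hunk 5: at line 11 remove [awa,yif,obe] add [isgh] -> 15 lines: yvq vfly fikk hwqf gofnp uqpic pzx ylji wqtn fpwp sumy dsc isgh ospnz alih
Final line count: 15

Answer: 15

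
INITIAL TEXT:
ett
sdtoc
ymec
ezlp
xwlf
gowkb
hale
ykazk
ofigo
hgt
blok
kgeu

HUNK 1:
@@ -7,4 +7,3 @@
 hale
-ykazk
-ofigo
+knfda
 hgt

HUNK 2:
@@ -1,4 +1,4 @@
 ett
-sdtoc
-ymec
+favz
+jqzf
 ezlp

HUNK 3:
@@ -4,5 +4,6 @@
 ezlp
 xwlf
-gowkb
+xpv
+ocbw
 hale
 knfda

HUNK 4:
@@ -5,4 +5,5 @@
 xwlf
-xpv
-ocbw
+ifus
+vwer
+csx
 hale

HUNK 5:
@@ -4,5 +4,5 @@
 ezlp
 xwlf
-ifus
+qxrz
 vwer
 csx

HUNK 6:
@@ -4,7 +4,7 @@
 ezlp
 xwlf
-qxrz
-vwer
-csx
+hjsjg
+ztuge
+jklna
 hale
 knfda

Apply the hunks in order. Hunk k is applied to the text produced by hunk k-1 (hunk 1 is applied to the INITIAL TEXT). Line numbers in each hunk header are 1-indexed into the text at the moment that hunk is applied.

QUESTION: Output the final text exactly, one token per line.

Answer: ett
favz
jqzf
ezlp
xwlf
hjsjg
ztuge
jklna
hale
knfda
hgt
blok
kgeu

Derivation:
Hunk 1: at line 7 remove [ykazk,ofigo] add [knfda] -> 11 lines: ett sdtoc ymec ezlp xwlf gowkb hale knfda hgt blok kgeu
Hunk 2: at line 1 remove [sdtoc,ymec] add [favz,jqzf] -> 11 lines: ett favz jqzf ezlp xwlf gowkb hale knfda hgt blok kgeu
Hunk 3: at line 4 remove [gowkb] add [xpv,ocbw] -> 12 lines: ett favz jqzf ezlp xwlf xpv ocbw hale knfda hgt blok kgeu
Hunk 4: at line 5 remove [xpv,ocbw] add [ifus,vwer,csx] -> 13 lines: ett favz jqzf ezlp xwlf ifus vwer csx hale knfda hgt blok kgeu
Hunk 5: at line 4 remove [ifus] add [qxrz] -> 13 lines: ett favz jqzf ezlp xwlf qxrz vwer csx hale knfda hgt blok kgeu
Hunk 6: at line 4 remove [qxrz,vwer,csx] add [hjsjg,ztuge,jklna] -> 13 lines: ett favz jqzf ezlp xwlf hjsjg ztuge jklna hale knfda hgt blok kgeu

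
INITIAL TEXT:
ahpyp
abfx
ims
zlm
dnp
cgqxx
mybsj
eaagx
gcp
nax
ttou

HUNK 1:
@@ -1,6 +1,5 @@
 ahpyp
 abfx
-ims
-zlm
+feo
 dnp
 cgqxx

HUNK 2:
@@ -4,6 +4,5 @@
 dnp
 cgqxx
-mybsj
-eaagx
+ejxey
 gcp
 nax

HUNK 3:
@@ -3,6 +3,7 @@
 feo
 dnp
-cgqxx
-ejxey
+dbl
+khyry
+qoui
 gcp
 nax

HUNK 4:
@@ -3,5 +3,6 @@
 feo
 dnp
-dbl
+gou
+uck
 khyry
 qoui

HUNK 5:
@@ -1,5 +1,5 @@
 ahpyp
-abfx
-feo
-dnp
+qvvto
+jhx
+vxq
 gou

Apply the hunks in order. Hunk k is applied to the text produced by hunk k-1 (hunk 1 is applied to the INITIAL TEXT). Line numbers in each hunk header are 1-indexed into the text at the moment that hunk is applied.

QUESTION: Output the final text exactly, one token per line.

Hunk 1: at line 1 remove [ims,zlm] add [feo] -> 10 lines: ahpyp abfx feo dnp cgqxx mybsj eaagx gcp nax ttou
Hunk 2: at line 4 remove [mybsj,eaagx] add [ejxey] -> 9 lines: ahpyp abfx feo dnp cgqxx ejxey gcp nax ttou
Hunk 3: at line 3 remove [cgqxx,ejxey] add [dbl,khyry,qoui] -> 10 lines: ahpyp abfx feo dnp dbl khyry qoui gcp nax ttou
Hunk 4: at line 3 remove [dbl] add [gou,uck] -> 11 lines: ahpyp abfx feo dnp gou uck khyry qoui gcp nax ttou
Hunk 5: at line 1 remove [abfx,feo,dnp] add [qvvto,jhx,vxq] -> 11 lines: ahpyp qvvto jhx vxq gou uck khyry qoui gcp nax ttou

Answer: ahpyp
qvvto
jhx
vxq
gou
uck
khyry
qoui
gcp
nax
ttou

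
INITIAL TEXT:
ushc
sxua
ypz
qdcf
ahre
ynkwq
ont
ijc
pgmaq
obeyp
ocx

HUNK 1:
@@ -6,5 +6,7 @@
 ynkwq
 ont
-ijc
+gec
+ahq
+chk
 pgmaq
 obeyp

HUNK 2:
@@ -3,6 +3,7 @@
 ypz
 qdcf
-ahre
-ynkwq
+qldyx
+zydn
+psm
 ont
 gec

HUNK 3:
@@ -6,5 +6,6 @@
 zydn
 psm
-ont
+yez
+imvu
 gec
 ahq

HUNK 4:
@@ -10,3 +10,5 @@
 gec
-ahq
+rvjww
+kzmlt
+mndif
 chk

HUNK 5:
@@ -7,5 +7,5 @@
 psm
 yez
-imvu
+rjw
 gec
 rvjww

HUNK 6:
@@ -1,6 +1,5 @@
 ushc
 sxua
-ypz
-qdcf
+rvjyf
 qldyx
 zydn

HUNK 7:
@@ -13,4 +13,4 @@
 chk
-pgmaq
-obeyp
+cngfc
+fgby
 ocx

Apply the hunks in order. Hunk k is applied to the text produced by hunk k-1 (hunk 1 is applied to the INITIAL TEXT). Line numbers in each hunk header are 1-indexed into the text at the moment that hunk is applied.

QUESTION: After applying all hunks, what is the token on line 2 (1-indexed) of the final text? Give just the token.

Answer: sxua

Derivation:
Hunk 1: at line 6 remove [ijc] add [gec,ahq,chk] -> 13 lines: ushc sxua ypz qdcf ahre ynkwq ont gec ahq chk pgmaq obeyp ocx
Hunk 2: at line 3 remove [ahre,ynkwq] add [qldyx,zydn,psm] -> 14 lines: ushc sxua ypz qdcf qldyx zydn psm ont gec ahq chk pgmaq obeyp ocx
Hunk 3: at line 6 remove [ont] add [yez,imvu] -> 15 lines: ushc sxua ypz qdcf qldyx zydn psm yez imvu gec ahq chk pgmaq obeyp ocx
Hunk 4: at line 10 remove [ahq] add [rvjww,kzmlt,mndif] -> 17 lines: ushc sxua ypz qdcf qldyx zydn psm yez imvu gec rvjww kzmlt mndif chk pgmaq obeyp ocx
Hunk 5: at line 7 remove [imvu] add [rjw] -> 17 lines: ushc sxua ypz qdcf qldyx zydn psm yez rjw gec rvjww kzmlt mndif chk pgmaq obeyp ocx
Hunk 6: at line 1 remove [ypz,qdcf] add [rvjyf] -> 16 lines: ushc sxua rvjyf qldyx zydn psm yez rjw gec rvjww kzmlt mndif chk pgmaq obeyp ocx
Hunk 7: at line 13 remove [pgmaq,obeyp] add [cngfc,fgby] -> 16 lines: ushc sxua rvjyf qldyx zydn psm yez rjw gec rvjww kzmlt mndif chk cngfc fgby ocx
Final line 2: sxua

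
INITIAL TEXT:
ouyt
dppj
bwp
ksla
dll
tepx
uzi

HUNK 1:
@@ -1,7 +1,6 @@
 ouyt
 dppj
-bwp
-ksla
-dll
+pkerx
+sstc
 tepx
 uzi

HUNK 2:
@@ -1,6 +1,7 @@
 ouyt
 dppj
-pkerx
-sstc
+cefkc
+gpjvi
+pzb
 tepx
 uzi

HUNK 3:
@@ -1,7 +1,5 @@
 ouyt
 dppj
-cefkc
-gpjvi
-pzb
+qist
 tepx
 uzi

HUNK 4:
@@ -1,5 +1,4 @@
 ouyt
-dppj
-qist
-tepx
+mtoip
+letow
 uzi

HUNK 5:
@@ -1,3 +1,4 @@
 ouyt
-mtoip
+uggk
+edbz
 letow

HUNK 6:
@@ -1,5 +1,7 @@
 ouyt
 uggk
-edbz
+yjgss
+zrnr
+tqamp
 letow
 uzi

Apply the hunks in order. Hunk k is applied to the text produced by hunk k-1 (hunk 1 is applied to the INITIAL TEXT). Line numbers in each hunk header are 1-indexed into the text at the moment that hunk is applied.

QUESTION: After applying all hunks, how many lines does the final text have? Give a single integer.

Answer: 7

Derivation:
Hunk 1: at line 1 remove [bwp,ksla,dll] add [pkerx,sstc] -> 6 lines: ouyt dppj pkerx sstc tepx uzi
Hunk 2: at line 1 remove [pkerx,sstc] add [cefkc,gpjvi,pzb] -> 7 lines: ouyt dppj cefkc gpjvi pzb tepx uzi
Hunk 3: at line 1 remove [cefkc,gpjvi,pzb] add [qist] -> 5 lines: ouyt dppj qist tepx uzi
Hunk 4: at line 1 remove [dppj,qist,tepx] add [mtoip,letow] -> 4 lines: ouyt mtoip letow uzi
Hunk 5: at line 1 remove [mtoip] add [uggk,edbz] -> 5 lines: ouyt uggk edbz letow uzi
Hunk 6: at line 1 remove [edbz] add [yjgss,zrnr,tqamp] -> 7 lines: ouyt uggk yjgss zrnr tqamp letow uzi
Final line count: 7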